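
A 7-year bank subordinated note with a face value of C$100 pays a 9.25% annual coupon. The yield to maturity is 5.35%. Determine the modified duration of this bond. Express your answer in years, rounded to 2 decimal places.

Periodic yield y = 0.0535. First find Macaulay duration:
  t   CF        PV=CF/(1+0.0535)^t    t·PV
  1         9.25         8.7803         8.7803
  2         9.25         8.3344        16.6687
  3         9.25         7.9111        23.7334
  4         9.25         7.5094        30.0375
  5         9.25         7.1280        35.6401
  6         9.25         6.7660        40.5962
  7       109.25        75.8542       530.9794
  Σ                    122.2834       686.4356
P = 122.2834; Macaulay duration = 686.4356 / 122.2834 = 5.61348 years.
Modified duration = D_Mac / (1 + y) = 5.61348 / 1.0535 = 5.32841 years.

5.33 years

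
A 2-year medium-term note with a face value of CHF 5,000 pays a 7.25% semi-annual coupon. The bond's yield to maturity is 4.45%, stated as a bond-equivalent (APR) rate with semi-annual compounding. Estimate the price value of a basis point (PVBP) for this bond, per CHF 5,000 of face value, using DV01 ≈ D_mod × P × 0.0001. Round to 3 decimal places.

Periodic yield y = 0.02225.
  t   CF        PV=CF/(1+0.02225)^t    t·PV
  1       181.25       177.3050       177.3050
  2       181.25       173.4458       346.8916
  3       181.25       169.6706       509.0119
  4     5,181.25     4,744.6706    18,978.6826
  Σ                  5,265.0920    20,011.8910
P = 5,265.0920; D_Mac = 3.80086 half-year periods = 1.90043 yrs; D_mod = 1.85907 yrs.
DV01 ≈ 1.85907 × 5,265.0920 × 0.0001 = 0.978816.

CHF 0.979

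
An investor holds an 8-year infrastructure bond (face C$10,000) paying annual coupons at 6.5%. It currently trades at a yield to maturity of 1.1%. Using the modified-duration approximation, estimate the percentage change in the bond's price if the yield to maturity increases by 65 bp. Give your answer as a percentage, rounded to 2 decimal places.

-4.34%

Periodic yield y = 0.011. Modified duration first:
  t   CF        PV=CF/(1+0.011)^t    t·PV
  1       650.00       642.9278       642.9278
  2       650.00       635.9325     1,271.8651
  3       650.00       629.0134     1,887.0402
  4       650.00       622.1695     2,488.6781
  5       650.00       615.4001     3,077.0006
  6       650.00       608.7044     3,652.2262
  7       650.00       602.0815     4,214.5704
  8    10,650.00     9,757.5405    78,060.3241
  Σ                 14,113.7697    95,294.6324
P = 14,113.7697; D_Mac = 6.75189 yrs; D_mod = 6.75189/(1+0.011) = 6.67843 yrs.
ΔP/P ≈ -D_mod · Δy = -6.67843 × (+0.0065) = -0.043410 = -4.3410%.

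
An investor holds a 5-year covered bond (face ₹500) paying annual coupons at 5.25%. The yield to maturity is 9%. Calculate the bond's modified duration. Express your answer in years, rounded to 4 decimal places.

Periodic yield y = 0.09. First find Macaulay duration:
  t   CF        PV=CF/(1+0.09)^t    t·PV
  1        26.25        24.0826        24.0826
  2        26.25        22.0941        44.1882
  3        26.25        20.2698        60.8094
  4        26.25        18.5962        74.3846
  5       526.25       342.0264     1,710.1320
  Σ                    427.0690     1,913.5968
P = 427.0690; Macaulay duration = 1,913.5968 / 427.0690 = 4.48077 years.
Modified duration = D_Mac / (1 + y) = 4.48077 / 1.09 = 4.11080 years.

4.1108 years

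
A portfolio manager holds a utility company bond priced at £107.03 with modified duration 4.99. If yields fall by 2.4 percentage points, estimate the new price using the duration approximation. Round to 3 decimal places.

£119.848

Duration approximation: ΔP/P ≈ -D_mod · Δy = -4.99 × (-0.024) = +0.119760.
New price ≈ 107.03 × (1 + 0.119760) = 119.8479128.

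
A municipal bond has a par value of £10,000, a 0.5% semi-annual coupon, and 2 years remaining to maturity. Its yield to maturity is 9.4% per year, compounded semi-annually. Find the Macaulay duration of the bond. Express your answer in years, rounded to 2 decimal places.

Periodic yield y = 0.047. Discount each cash flow and weight by its period:
  t   CF        PV=CF/(1+0.047)^t    t·PV
  1        25.00        23.8777        23.8777
  2        25.00        22.8059        45.6117
  3        25.00        21.7821        65.3463
  4    10,025.00     8,342.5276    33,370.1106
  Σ                  8,410.9934    33,504.9464
Price P = Σ PV = 8,410.9934.
Macaulay duration = Σ(t·PV) / P = 33,504.9464 / 8,410.9934 = 3.98347 half-year periods.
In years: 3.98347 / 2 = 1.99174 years.

1.99 years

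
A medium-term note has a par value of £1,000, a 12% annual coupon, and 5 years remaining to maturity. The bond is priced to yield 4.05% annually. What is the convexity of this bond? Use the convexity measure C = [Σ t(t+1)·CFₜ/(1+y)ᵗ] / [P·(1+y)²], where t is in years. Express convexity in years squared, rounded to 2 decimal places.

21.68

With y = 0.0405:
  t   CF        PV=CF/(1+0.0405)^t    t·PV        t(t+1)·PV
  1       120.00       115.3292       115.3292         230.6583
  2       120.00       110.8401       221.6803         665.0409
  3       120.00       106.5258       319.5775       1,278.3102
  4       120.00       102.3795       409.5179       2,047.5895
  5     1,120.00       918.3487     4,591.7433      27,550.4600
  Σ                  1,353.4233     5,657.8482      31,772.0589
P = 1,353.4233.
Convexity = Σ t(t+1)·PV / [P·(1+y)²] = 31,772.0589 / (1,353.4233 × 1.082640) = 21.68341.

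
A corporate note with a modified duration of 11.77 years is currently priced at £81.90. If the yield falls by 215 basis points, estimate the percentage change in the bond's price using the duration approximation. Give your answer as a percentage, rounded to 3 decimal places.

Duration approximation: ΔP/P ≈ -D_mod · Δy = -11.77 × (-0.0215) = +0.253055.
As a percentage: +25.3055%.

+25.306%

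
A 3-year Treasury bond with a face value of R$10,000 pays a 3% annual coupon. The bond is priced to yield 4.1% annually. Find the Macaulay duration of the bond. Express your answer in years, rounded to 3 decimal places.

Periodic yield y = 0.041. Discount each cash flow and weight by its year:
  t   CF        PV=CF/(1+0.041)^t    t·PV
  1       300.00       288.1844       288.1844
  2       300.00       276.8342       553.6685
  3    10,300.00     9,130.2998    27,390.8993
  Σ                  9,695.3184    28,232.7522
Price P = Σ PV = 9,695.3184.
Macaulay duration = Σ(t·PV) / P = 28,232.7522 / 9,695.3184 = 2.91200 years.

2.912 years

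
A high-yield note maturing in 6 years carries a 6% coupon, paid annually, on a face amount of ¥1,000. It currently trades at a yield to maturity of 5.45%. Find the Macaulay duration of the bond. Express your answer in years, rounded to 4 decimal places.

Periodic yield y = 0.0545. Discount each cash flow and weight by its year:
  t   CF        PV=CF/(1+0.0545)^t    t·PV
  1        60.00        56.8990        56.8990
  2        60.00        53.9583       107.9166
  3        60.00        51.1695       153.5086
  4        60.00        48.5249       194.0997
  5        60.00        46.0170       230.0850
  6     1,060.00       770.9503     4,625.7016
  Σ                  1,027.5190     5,368.2105
Price P = Σ PV = 1,027.5190.
Macaulay duration = Σ(t·PV) / P = 5,368.2105 / 1,027.5190 = 5.22444 years.

5.2244 years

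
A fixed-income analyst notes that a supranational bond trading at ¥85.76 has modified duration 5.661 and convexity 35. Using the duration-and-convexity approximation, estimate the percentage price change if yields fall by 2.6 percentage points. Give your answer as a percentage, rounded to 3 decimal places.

+15.902%

Duration effect: -D_mod·Δy = -5.661 × (-0.026) = +0.147186
Convexity effect: ½·C·(Δy)² = 0.5 × 35 × (-0.026)² = +0.0118300
ΔP/P ≈ +0.147186 + 0.0118300 = +0.159016
= +15.9016%.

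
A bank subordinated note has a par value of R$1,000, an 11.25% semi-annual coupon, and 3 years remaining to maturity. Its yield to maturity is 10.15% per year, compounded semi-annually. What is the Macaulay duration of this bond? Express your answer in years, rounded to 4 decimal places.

Periodic yield y = 0.05075. Discount each cash flow and weight by its period:
  t   CF        PV=CF/(1+0.05075)^t    t·PV
  1        56.25        53.5332        53.5332
  2        56.25        50.9476       101.8952
  3        56.25        48.4869       145.4607
  4        56.25        46.1450       184.5801
  5        56.25        43.9163       219.5814
  6     1,056.25       784.8205     4,708.9229
  Σ                  1,027.8495     5,413.9735
Price P = Σ PV = 1,027.8495.
Macaulay duration = Σ(t·PV) / P = 5,413.9735 / 1,027.8495 = 5.26728 half-year periods.
In years: 5.26728 / 2 = 2.63364 years.

2.6336 years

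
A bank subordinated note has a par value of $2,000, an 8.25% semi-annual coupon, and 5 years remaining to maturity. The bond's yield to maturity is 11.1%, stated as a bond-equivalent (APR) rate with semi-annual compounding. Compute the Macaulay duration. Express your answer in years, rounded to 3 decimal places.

4.141 years

Periodic yield y = 0.0555. Discount each cash flow and weight by its period:
  t   CF        PV=CF/(1+0.0555)^t    t·PV
  1        82.50        78.1620        78.1620
  2        82.50        74.0521       148.1042
  3        82.50        70.1583       210.4750
  4        82.50        66.4693       265.8771
  5        82.50        62.9742       314.8711
  6        82.50        59.6629       357.9775
  7        82.50        56.5257       395.6802
  8        82.50        53.5535       428.4282
  9        82.50        50.7376       456.6383
  10    2,082.50     1,213.3962    12,133.9621
  Σ                  1,785.6919    14,790.1757
Price P = Σ PV = 1,785.6919.
Macaulay duration = Σ(t·PV) / P = 14,790.1757 / 1,785.6919 = 8.28260 half-year periods.
In years: 8.28260 / 2 = 4.14130 years.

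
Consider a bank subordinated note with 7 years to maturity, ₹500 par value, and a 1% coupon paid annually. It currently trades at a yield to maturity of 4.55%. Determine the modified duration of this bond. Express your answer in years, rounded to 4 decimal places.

6.4694 years

Periodic yield y = 0.0455. First find Macaulay duration:
  t   CF        PV=CF/(1+0.0455)^t    t·PV
  1         5.00         4.7824         4.7824
  2         5.00         4.5743         9.1485
  3         5.00         4.3752        13.1256
  4         5.00         4.1848        16.7392
  5         5.00         4.0027        20.0134
  6         5.00         3.8285        22.9708
  7       505.00       369.8479     2,588.9351
  Σ                    395.5957     2,675.7150
P = 395.5957; Macaulay duration = 2,675.7150 / 395.5957 = 6.76376 years.
Modified duration = D_Mac / (1 + y) = 6.76376 / 1.0455 = 6.46940 years.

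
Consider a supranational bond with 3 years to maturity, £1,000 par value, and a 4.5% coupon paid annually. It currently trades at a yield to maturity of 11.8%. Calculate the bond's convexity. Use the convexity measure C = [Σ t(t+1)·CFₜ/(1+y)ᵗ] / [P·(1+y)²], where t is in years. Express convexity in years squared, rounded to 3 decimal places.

9.000

With y = 0.118:
  t   CF        PV=CF/(1+0.118)^t    t·PV        t(t+1)·PV
  1        45.00        40.2504        40.2504          80.5009
  2        45.00        36.0022        72.0044         216.0131
  3     1,045.00       747.8093     2,243.4280       8,973.7120
  Σ                    824.0620     2,355.6828       9,270.2260
P = 824.0620.
Convexity = Σ t(t+1)·PV / [P·(1+y)²] = 9,270.2260 / (824.0620 × 1.249924) = 9.00009.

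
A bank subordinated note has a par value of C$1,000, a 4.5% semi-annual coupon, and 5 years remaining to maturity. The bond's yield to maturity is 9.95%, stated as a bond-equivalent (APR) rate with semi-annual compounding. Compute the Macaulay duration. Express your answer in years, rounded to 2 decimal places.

4.46 years

Periodic yield y = 0.04975. Discount each cash flow and weight by its period:
  t   CF        PV=CF/(1+0.04975)^t    t·PV
  1        22.50        21.4337        21.4337
  2        22.50        20.4179        40.8358
  3        22.50        19.4502        58.3507
  4        22.50        18.5284        74.1138
  5        22.50        17.6503        88.2517
  6        22.50        16.8139       100.8831
  7        22.50        16.0170       112.1190
  8        22.50        15.2579       122.0634
  9        22.50        14.5348       130.8134
  10    1,022.50       629.2228     6,292.2285
  Σ                    789.3270     7,041.0930
Price P = Σ PV = 789.3270.
Macaulay duration = Σ(t·PV) / P = 7,041.0930 / 789.3270 = 8.92037 half-year periods.
In years: 8.92037 / 2 = 4.46019 years.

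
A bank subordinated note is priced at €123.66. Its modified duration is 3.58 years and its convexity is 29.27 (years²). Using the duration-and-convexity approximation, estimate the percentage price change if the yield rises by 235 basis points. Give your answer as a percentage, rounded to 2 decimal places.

Duration effect: -D_mod·Δy = -3.58 × (+0.0235) = -0.084130
Convexity effect: ½·C·(Δy)² = 0.5 × 29.27 × (0.0235)² = +0.00808217875
ΔP/P ≈ -0.084130 + 0.00808217875 = -0.07604782125
= -7.604782125%.

-7.60%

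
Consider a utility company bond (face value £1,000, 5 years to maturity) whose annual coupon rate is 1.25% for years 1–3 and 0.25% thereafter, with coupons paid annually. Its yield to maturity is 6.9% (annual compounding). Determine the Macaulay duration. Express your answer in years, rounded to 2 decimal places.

4.86 years

Periodic yield y = 0.069. Discount each cash flow and weight by its year:
  t   CF        PV=CF/(1+0.069)^t    t·PV
  1        12.50        11.6932        11.6932
  2        12.50        10.9384        21.8768
  3        12.50        10.2324        30.6972
  4         2.50         1.9144         7.6575
  5     1,002.50       718.1181     3,590.5904
  Σ                    752.8964     3,662.5151
Price P = Σ PV = 752.8964.
Macaulay duration = Σ(t·PV) / P = 3,662.5151 / 752.8964 = 4.86457 years.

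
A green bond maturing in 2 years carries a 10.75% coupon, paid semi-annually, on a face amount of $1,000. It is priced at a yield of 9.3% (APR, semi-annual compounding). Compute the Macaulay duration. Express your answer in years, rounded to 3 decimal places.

Periodic yield y = 0.0465. Discount each cash flow and weight by its period:
  t   CF        PV=CF/(1+0.0465)^t    t·PV
  1        53.75        51.3617        51.3617
  2        53.75        49.0795        98.1590
  3        53.75        46.8987       140.6961
  4     1,053.75       878.5787     3,514.3147
  Σ                  1,025.9185     3,804.5314
Price P = Σ PV = 1,025.9185.
Macaulay duration = Σ(t·PV) / P = 3,804.5314 / 1,025.9185 = 3.70841 half-year periods.
In years: 3.70841 / 2 = 1.85421 years.

1.854 years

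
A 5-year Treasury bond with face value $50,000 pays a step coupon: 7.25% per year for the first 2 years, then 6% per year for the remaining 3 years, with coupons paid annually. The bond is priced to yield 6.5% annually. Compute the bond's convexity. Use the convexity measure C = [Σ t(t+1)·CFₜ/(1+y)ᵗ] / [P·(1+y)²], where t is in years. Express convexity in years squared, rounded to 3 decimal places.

With y = 0.065:
  t   CF        PV=CF/(1+0.065)^t    t·PV        t(t+1)·PV
  1     3,625.00     3,403.7559     3,403.7559       6,807.5117
  2     3,625.00     3,196.0149     6,392.0298      19,176.0894
  3     3,000.00     2,483.5473     7,450.6418      29,802.5673
  4     3,000.00     2,331.9693     9,327.8771      46,639.3855
  5    53,000.00    38,683.6843   193,418.4217   1,160,510.5301
  Σ                 50,098.9717   219,992.7263   1,262,936.0840
P = 50,098.9717.
Convexity = Σ t(t+1)·PV / [P·(1+y)²] = 1,262,936.0840 / (50,098.9717 × 1.134225) = 22.22559.

22.226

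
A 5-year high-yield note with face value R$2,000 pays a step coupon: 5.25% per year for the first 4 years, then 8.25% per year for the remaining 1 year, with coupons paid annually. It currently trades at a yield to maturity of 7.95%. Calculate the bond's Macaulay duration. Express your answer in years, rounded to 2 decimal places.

4.50 years

Periodic yield y = 0.0795. Discount each cash flow and weight by its year:
  t   CF        PV=CF/(1+0.0795)^t    t·PV
  1       105.00        97.2673        97.2673
  2       105.00        90.1040       180.2080
  3       105.00        83.4683       250.4048
  4       105.00        77.3212       309.2849
  5     2,165.00     1,476.8782     7,384.3908
  Σ                  1,825.0389     8,221.5557
Price P = Σ PV = 1,825.0389.
Macaulay duration = Σ(t·PV) / P = 8,221.5557 / 1,825.0389 = 4.50487 years.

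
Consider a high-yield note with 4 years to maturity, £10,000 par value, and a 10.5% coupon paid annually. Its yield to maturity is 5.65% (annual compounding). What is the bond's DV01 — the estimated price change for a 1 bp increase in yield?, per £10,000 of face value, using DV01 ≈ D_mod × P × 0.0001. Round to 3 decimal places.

£3.883

Periodic yield y = 0.0565.
  t   CF        PV=CF/(1+0.0565)^t    t·PV
  1     1,050.00       993.8476       993.8476
  2     1,050.00       940.6982     1,881.3963
  3     1,050.00       890.3911     2,671.1732
  4    11,050.00     8,869.1964    35,476.7856
  Σ                 11,694.1333    41,023.2028
P = 11,694.1333; D_Mac = 3.50802 yrs; D_mod = 3.32041 yrs.
DV01 ≈ 3.32041 × 11,694.1333 × 0.0001 = 3.882934.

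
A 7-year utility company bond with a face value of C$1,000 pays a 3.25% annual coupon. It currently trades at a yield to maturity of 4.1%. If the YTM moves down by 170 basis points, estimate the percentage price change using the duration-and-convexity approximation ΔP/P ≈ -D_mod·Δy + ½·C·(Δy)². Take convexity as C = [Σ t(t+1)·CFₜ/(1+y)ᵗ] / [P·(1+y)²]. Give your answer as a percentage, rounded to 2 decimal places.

With y = 0.041:
  t   CF        PV=CF/(1+0.041)^t    t·PV        t(t+1)·PV
  1        32.50        31.2200        31.2200          62.4400
  2        32.50        29.9904        59.9808         179.9423
  3        32.50        28.8092        86.4276         345.7104
  4        32.50        27.6745       110.6982         553.4908
  5        32.50        26.5846       132.9229         797.5372
  6        32.50        25.5375       153.2252       1,072.5765
  7     1,032.50       779.3543     5,455.4803      43,643.8426
  Σ                    949.1705     6,029.9549      46,655.5398
P = 949.1705; D_Mac = 6.35287 yrs; D_mod = 6.10266 yrs; C = 45.35838.
Duration effect: -6.10266 × (-0.017) = +0.103745
Convexity effect: 0.5 × 45.35838 × (-0.017)² = +0.0065543
ΔP/P ≈ +0.103745 + 0.0065543 = +0.110299 = +11.0299%.

+11.03%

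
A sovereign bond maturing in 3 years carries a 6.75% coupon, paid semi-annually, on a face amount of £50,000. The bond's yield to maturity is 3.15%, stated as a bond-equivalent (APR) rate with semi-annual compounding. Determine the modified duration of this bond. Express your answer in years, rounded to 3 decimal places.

Periodic yield y = 0.01575. First find Macaulay duration:
  t   CF        PV=CF/(1+0.01575)^t    t·PV
  1     1,687.50     1,661.3340     1,661.3340
  2     1,687.50     1,635.5737     3,271.1474
  3     1,687.50     1,610.2129     4,830.6386
  4     1,687.50     1,585.2452     6,340.9810
  5     1,687.50     1,560.6648     7,803.3238
  6    51,687.50    47,061.3673   282,368.2039
  Σ                 55,114.3979   306,275.6286
P = 55,114.3979; Macaulay duration = 306,275.6286 / 55,114.3979 = 5.55709 half-year periods = 2.77854 years.
Modified duration = D_Mac / (1 + y) = 2.77854 / 1.01575 = 2.73546 years.

2.735 years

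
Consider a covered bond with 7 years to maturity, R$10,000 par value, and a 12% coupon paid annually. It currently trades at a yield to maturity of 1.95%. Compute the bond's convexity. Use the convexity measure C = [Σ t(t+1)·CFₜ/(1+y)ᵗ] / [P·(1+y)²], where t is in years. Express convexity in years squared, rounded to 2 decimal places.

With y = 0.0195:
  t   CF        PV=CF/(1+0.0195)^t    t·PV        t(t+1)·PV
  1     1,200.00     1,177.0476     1,177.0476       2,354.0951
  2     1,200.00     1,154.5342     2,309.0683       6,927.2049
  3     1,200.00     1,132.4514     3,397.3541      13,589.4163
  4     1,200.00     1,110.7909     4,443.1637      22,215.8186
  5     1,200.00     1,089.5448     5,447.7240      32,686.3442
  6     1,200.00     1,068.7051     6,412.2304      44,885.6125
  7    11,200.00     9,783.7965    68,486.5756     547,892.6052
  Σ                 16,516.8704    91,673.1637     670,551.0969
P = 16,516.8704.
Convexity = Σ t(t+1)·PV / [P·(1+y)²] = 670,551.0969 / (16,516.8704 × 1.039380) = 39.05977.

39.06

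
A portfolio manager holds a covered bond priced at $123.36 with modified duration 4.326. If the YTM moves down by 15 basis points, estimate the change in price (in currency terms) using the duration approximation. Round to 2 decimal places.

Duration approximation: ΔP/P ≈ -D_mod · Δy = -4.326 × (-0.0015) = +0.006489.
ΔP ≈ 123.36 × (+0.006489) = +0.80048304.

+$0.80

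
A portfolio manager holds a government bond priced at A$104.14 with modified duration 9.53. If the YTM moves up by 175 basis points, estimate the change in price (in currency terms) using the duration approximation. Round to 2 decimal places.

-A$17.37

Duration approximation: ΔP/P ≈ -D_mod · Δy = -9.53 × (+0.0175) = -0.166775.
ΔP ≈ 104.14 × (-0.166775) = -17.3679485.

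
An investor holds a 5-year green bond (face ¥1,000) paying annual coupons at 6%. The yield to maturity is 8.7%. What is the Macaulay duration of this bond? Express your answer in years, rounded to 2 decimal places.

4.43 years

Periodic yield y = 0.087. Discount each cash flow and weight by its year:
  t   CF        PV=CF/(1+0.087)^t    t·PV
  1        60.00        55.1978        55.1978
  2        60.00        50.7799       101.5599
  3        60.00        46.7157       140.1470
  4        60.00        42.9767       171.9068
  5     1,060.00       698.4867     3,492.4335
  Σ                    894.1568     3,961.2450
Price P = Σ PV = 894.1568.
Macaulay duration = Σ(t·PV) / P = 3,961.2450 / 894.1568 = 4.43015 years.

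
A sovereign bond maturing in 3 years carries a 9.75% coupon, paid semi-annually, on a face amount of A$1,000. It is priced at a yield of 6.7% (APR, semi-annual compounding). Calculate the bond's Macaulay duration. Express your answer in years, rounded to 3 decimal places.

2.687 years

Periodic yield y = 0.0335. Discount each cash flow and weight by its period:
  t   CF        PV=CF/(1+0.0335)^t    t·PV
  1        48.75        47.1698        47.1698
  2        48.75        45.6408        91.2817
  3        48.75        44.1614       132.4843
  4        48.75        42.7300       170.9199
  5        48.75        41.3449       206.7246
  6     1,048.75       860.6154     5,163.6921
  Σ                  1,081.6623     5,812.2725
Price P = Σ PV = 1,081.6623.
Macaulay duration = Σ(t·PV) / P = 5,812.2725 / 1,081.6623 = 5.37346 half-year periods.
In years: 5.37346 / 2 = 2.68673 years.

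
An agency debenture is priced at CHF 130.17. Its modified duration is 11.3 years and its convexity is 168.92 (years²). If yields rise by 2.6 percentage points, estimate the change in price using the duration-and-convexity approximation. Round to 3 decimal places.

-CHF 30.812

Duration effect: -D_mod·Δy = -11.3 × (+0.026) = -0.293800
Convexity effect: ½·C·(Δy)² = 0.5 × 168.92 × (0.026)² = +0.05709496
ΔP/P ≈ -0.293800 + 0.05709496 = -0.23670504
ΔP ≈ 130.17 × (-0.23670504) = -30.8118950568.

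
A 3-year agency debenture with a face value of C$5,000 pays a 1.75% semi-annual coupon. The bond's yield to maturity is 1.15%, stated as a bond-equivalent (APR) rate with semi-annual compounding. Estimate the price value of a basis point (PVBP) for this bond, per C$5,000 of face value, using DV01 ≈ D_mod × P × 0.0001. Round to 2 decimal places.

C$1.49

Periodic yield y = 0.00575.
  t   CF        PV=CF/(1+0.00575)^t    t·PV
  1        43.75        43.4999        43.4999
  2        43.75        43.2512        86.5024
  3        43.75        43.0039       129.0117
  4        43.75        42.7581       171.0322
  5        43.75        42.5136       212.5680
  6     5,043.75     4,873.1896    29,239.1373
  Σ                  5,088.2162    29,881.7515
P = 5,088.2162; D_Mac = 5.87274 half-year periods = 2.93637 yrs; D_mod = 2.91958 yrs.
DV01 ≈ 2.91958 × 5,088.2162 × 0.0001 = 1.485546.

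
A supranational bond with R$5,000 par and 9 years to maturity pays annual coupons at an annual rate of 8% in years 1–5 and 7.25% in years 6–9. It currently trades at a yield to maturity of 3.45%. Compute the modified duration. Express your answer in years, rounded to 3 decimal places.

6.844 years

Periodic yield y = 0.0345. First find Macaulay duration:
  t   CF        PV=CF/(1+0.0345)^t    t·PV
  1       400.00       386.6602       386.6602
  2       400.00       373.7653       747.5306
  3       400.00       361.3005     1,083.9014
  4       400.00       349.2513     1,397.0051
  5       400.00       337.6039     1,688.0197
  6       362.50       295.7502     1,774.5012
  7       362.50       285.8871     2,001.2096
  8       362.50       276.3529     2,210.8233
  9     5,362.50     3,951.7808    35,566.0275
  Σ                  6,618.3523    46,855.6787
P = 6,618.3523; Macaulay duration = 46,855.6787 / 6,618.3523 = 7.07966 years.
Modified duration = D_Mac / (1 + y) = 7.07966 / 1.0345 = 6.84356 years.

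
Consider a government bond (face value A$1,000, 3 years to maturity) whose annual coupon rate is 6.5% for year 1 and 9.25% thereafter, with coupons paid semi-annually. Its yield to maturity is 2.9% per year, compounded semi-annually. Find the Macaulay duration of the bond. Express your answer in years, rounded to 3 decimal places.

Periodic yield y = 0.0145. Discount each cash flow and weight by its period:
  t   CF        PV=CF/(1+0.0145)^t    t·PV
  1        32.50        32.0355        32.0355
  2        32.50        31.5776        63.1552
  3        46.25        44.2951       132.8853
  4        46.25        43.6620       174.6480
  5        46.25        43.0379       215.1897
  6     1,046.25       959.6727     5,758.0365
  Σ                  1,154.2809     6,375.9501
Price P = Σ PV = 1,154.2809.
Macaulay duration = Σ(t·PV) / P = 6,375.9501 / 1,154.2809 = 5.52374 half-year periods.
In years: 5.52374 / 2 = 2.76187 years.

2.762 years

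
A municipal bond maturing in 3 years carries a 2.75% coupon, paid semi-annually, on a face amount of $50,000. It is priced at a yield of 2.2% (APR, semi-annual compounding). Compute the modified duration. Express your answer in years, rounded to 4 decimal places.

Periodic yield y = 0.011. First find Macaulay duration:
  t   CF        PV=CF/(1+0.011)^t    t·PV
  1       687.50       680.0198       680.0198
  2       687.50       672.6210     1,345.2419
  3       687.50       665.3026     1,995.9079
  4       687.50       658.0639     2,632.2557
  5       687.50       650.9040     3,254.5199
  6    50,687.50    47,467.2354   284,803.4123
  Σ                 50,794.1466   294,711.3574
P = 50,794.1466; Macaulay duration = 294,711.3574 / 50,794.1466 = 5.80207 half-year periods = 2.90104 years.
Modified duration = D_Mac / (1 + y) = 2.90104 / 1.011 = 2.86947 years.

2.8695 years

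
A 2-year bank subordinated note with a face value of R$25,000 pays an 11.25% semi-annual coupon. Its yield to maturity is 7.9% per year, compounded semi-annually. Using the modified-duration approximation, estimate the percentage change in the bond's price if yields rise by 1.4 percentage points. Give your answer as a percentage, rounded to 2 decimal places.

-2.49%

Periodic yield y = 0.0395. Modified duration first:
  t   CF        PV=CF/(1+0.0395)^t    t·PV
  1     1,406.25     1,352.8139     1,352.8139
  2     1,406.25     1,301.4082     2,602.8165
  3     1,406.25     1,251.9560     3,755.8679
  4    26,406.25    22,615.6334    90,462.5337
  Σ                 26,521.8115    98,174.0319
P = 26,521.8115; D_Mac = 3.70163 half-year periods = 1.85082 yrs; D_mod = 1.85082/(1+0.0395) = 1.78049 yrs.
ΔP/P ≈ -D_mod · Δy = -1.78049 × (+0.014) = -0.024927 = -2.4927%.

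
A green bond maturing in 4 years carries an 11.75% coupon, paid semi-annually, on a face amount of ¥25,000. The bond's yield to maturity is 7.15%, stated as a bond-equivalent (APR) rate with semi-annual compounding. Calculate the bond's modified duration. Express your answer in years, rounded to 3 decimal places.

3.243 years

Periodic yield y = 0.03575. First find Macaulay duration:
  t   CF        PV=CF/(1+0.03575)^t    t·PV
  1     1,468.75     1,418.0545     1,418.0545
  2     1,468.75     1,369.1089     2,738.2178
  3     1,468.75     1,321.8527     3,965.5580
  4     1,468.75     1,276.2275     5,104.9102
  5     1,468.75     1,232.1772     6,160.8860
  6     1,468.75     1,189.6473     7,137.8839
  7     1,468.75     1,148.5854     8,040.0977
  8    26,468.75    19,984.5280   159,876.2243
  Σ                 28,940.1816   194,441.8324
P = 28,940.1816; Macaulay duration = 194,441.8324 / 28,940.1816 = 6.71875 half-year periods = 3.35937 years.
Modified duration = D_Mac / (1 + y) = 3.35937 / 1.03575 = 3.24342 years.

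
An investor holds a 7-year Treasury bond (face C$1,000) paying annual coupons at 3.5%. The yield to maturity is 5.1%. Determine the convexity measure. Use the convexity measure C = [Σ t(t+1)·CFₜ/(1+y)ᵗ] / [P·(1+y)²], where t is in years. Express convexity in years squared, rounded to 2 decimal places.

With y = 0.051:
  t   CF        PV=CF/(1+0.051)^t    t·PV        t(t+1)·PV
  1        35.00        33.3016        33.3016          66.6032
  2        35.00        31.6856        63.3713         190.1139
  3        35.00        30.1481        90.4443         361.7772
  4        35.00        28.6852       114.7406         573.7031
  5        35.00        27.2932       136.4660         818.7960
  6        35.00        25.9688       155.8128       1,090.6893
  7     1,035.00       730.6701     5,114.6907      40,917.5258
  Σ                    907.7526     5,708.8273      44,019.2084
P = 907.7526.
Convexity = Σ t(t+1)·PV / [P·(1+y)²] = 44,019.2084 / (907.7526 × 1.104601) = 43.90048.

43.90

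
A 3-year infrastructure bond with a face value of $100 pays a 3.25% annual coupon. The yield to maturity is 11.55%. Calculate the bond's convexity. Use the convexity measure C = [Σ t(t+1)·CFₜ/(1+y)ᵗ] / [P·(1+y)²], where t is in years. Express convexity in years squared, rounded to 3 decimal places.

9.193

With y = 0.1155:
  t   CF        PV=CF/(1+0.1155)^t    t·PV        t(t+1)·PV
  1         3.25         2.9135         2.9135           5.8270
  2         3.25         2.6118         5.2237          15.6710
  3       103.25        74.3843       223.1529         892.6117
  Σ                     79.9096       231.2901         914.1097
P = 79.9096.
Convexity = Σ t(t+1)·PV / [P·(1+y)²] = 914.1097 / (79.9096 × 1.244340) = 9.19306.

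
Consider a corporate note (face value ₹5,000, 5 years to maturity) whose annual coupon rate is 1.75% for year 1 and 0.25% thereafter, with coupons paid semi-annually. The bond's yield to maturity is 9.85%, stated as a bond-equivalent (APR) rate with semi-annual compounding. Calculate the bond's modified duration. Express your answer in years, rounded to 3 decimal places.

4.642 years

Periodic yield y = 0.04925. First find Macaulay duration:
  t   CF        PV=CF/(1+0.04925)^t    t·PV
  1        43.75        41.6964        41.6964
  2        43.75        39.7393        79.4786
  3         6.25         5.4106        16.2317
  4         6.25         5.1566        20.6264
  5         6.25         4.9146        24.5728
  6         6.25         4.6839        28.1033
  7         6.25         4.4640        31.2482
  8         6.25         4.2545        34.0360
  9         6.25         4.0548        36.4932
  10    5,006.25     3,095.4426    30,954.4260
  Σ                  3,209.8173    31,266.9126
P = 3,209.8173; Macaulay duration = 31,266.9126 / 3,209.8173 = 9.74103 half-year periods = 4.87051 years.
Modified duration = D_Mac / (1 + y) = 4.87051 / 1.04925 = 4.64190 years.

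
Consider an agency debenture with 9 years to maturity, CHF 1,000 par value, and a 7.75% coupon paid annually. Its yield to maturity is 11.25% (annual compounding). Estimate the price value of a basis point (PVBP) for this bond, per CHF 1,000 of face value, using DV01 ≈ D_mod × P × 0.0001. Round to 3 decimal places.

Periodic yield y = 0.1125.
  t   CF        PV=CF/(1+0.1125)^t    t·PV
  1        77.50        69.6629        69.6629
  2        77.50        62.6184       125.2367
  3        77.50        56.2862       168.8585
  4        77.50        50.5943       202.3772
  5        77.50        45.4780       227.3901
  6        77.50        40.8791       245.2747
  7        77.50        36.7453       257.2170
  8        77.50        33.0295       264.2357
  9     1,077.50       412.7785     3,715.0068
  Σ                    808.0722     5,275.2597
P = 808.0722; D_Mac = 6.52820 yrs; D_mod = 5.86805 yrs.
DV01 ≈ 5.86805 × 808.0722 × 0.0001 = 0.474181.

CHF 0.474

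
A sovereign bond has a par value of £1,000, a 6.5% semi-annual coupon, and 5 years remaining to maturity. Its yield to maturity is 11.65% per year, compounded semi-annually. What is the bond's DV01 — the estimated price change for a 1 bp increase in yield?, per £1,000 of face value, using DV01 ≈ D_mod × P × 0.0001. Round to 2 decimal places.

£0.33

Periodic yield y = 0.05825.
  t   CF        PV=CF/(1+0.05825)^t    t·PV
  1        32.50        30.7111        30.7111
  2        32.50        29.0206        58.0413
  3        32.50        27.4232        82.2697
  4        32.50        25.9137       103.6550
  5        32.50        24.4874       122.4368
  6        32.50        23.1395       138.8369
  7        32.50        21.8658       153.0606
  8        32.50        20.6622       165.2978
  9        32.50        19.5249       175.7241
  10    1,032.50       586.1480     5,861.4800
  Σ                    808.8965     6,891.5133
P = 808.8965; D_Mac = 8.51965 half-year periods = 4.25982 yrs; D_mod = 4.02535 yrs.
DV01 ≈ 4.02535 × 808.8965 × 0.0001 = 0.325609.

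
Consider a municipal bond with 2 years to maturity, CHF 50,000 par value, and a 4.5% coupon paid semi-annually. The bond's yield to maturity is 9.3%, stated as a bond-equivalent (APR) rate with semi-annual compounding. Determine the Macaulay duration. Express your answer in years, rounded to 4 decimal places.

1.9315 years

Periodic yield y = 0.0465. Discount each cash flow and weight by its period:
  t   CF        PV=CF/(1+0.0465)^t    t·PV
  1     1,125.00     1,075.0119     1,075.0119
  2     1,125.00     1,027.2450     2,054.4901
  3     1,125.00       981.6006     2,944.8019
  4    51,125.00    42,626.1776   170,504.7105
  Σ                 45,710.0352   176,579.0144
Price P = Σ PV = 45,710.0352.
Macaulay duration = Σ(t·PV) / P = 176,579.0144 / 45,710.0352 = 3.86303 half-year periods.
In years: 3.86303 / 2 = 1.93151 years.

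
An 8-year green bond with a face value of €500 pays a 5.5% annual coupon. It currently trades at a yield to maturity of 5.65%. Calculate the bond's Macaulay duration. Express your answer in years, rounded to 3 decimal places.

Periodic yield y = 0.0565. Discount each cash flow and weight by its year:
  t   CF        PV=CF/(1+0.0565)^t    t·PV
  1        27.50        26.0293        26.0293
  2        27.50        24.6373        49.2747
  3        27.50        23.3198        69.9593
  4        27.50        22.0727        88.2906
  5        27.50        20.8922       104.4612
  6        27.50        19.7750       118.6498
  7        27.50        18.7174       131.0220
  8       527.50       339.8337     2,718.6697
  Σ                    495.2774     3,306.3566
Price P = Σ PV = 495.2774.
Macaulay duration = Σ(t·PV) / P = 3,306.3566 / 495.2774 = 6.67577 years.

6.676 years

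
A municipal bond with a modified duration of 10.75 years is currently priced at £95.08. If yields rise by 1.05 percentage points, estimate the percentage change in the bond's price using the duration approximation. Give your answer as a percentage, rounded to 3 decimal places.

-11.288%

Duration approximation: ΔP/P ≈ -D_mod · Δy = -10.75 × (+0.0105) = -0.112875.
As a percentage: -11.2875%.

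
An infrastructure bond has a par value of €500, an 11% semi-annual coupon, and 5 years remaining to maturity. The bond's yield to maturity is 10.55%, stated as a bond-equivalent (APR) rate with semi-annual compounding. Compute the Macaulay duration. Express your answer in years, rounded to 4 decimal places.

Periodic yield y = 0.05275. Discount each cash flow and weight by its period:
  t   CF        PV=CF/(1+0.05275)^t    t·PV
  1        27.50        26.1221        26.1221
  2        27.50        24.8132        49.6263
  3        27.50        23.5699        70.7096
  4        27.50        22.3888        89.5554
  5        27.50        21.2670       106.3351
  6        27.50        20.2014       121.2083
  7        27.50        19.1892       134.3241
  8        27.50        18.2277       145.8212
  9        27.50        17.3143       155.8289
  10      527.50       315.4786     3,154.7864
  Σ                    508.5721     4,054.3173
Price P = Σ PV = 508.5721.
Macaulay duration = Σ(t·PV) / P = 4,054.3173 / 508.5721 = 7.97196 half-year periods.
In years: 7.97196 / 2 = 3.98598 years.

3.9860 years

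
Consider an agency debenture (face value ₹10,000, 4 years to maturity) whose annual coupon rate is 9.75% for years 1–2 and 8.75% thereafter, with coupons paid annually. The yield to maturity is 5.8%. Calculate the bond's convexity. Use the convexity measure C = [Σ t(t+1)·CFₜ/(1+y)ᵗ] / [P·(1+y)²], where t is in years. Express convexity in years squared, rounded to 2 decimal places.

15.10

With y = 0.058:
  t   CF        PV=CF/(1+0.058)^t    t·PV        t(t+1)·PV
  1       975.00       921.5501       921.5501       1,843.1002
  2       975.00       871.0303     1,742.0607       5,226.1820
  3       875.00       738.8411     2,216.5233       8,866.0933
  4    10,875.00     8,679.3379    34,717.3515     173,586.7574
  Σ                 11,210.7594    39,597.4856     189,522.1328
P = 11,210.7594.
Convexity = Σ t(t+1)·PV / [P·(1+y)²] = 189,522.1328 / (11,210.7594 × 1.119364) = 15.10266.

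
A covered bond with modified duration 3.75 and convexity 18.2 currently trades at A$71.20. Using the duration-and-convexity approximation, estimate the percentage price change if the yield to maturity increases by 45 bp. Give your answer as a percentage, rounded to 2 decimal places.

Duration effect: -D_mod·Δy = -3.75 × (+0.0045) = -0.016875
Convexity effect: ½·C·(Δy)² = 0.5 × 18.2 × (0.0045)² = +0.000184275
ΔP/P ≈ -0.016875 + 0.000184275 = -0.016690725
= -1.6690725%.

-1.67%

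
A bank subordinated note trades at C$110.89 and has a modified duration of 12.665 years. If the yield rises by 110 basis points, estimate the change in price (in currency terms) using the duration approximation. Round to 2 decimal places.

Duration approximation: ΔP/P ≈ -D_mod · Δy = -12.665 × (+0.011) = -0.139315.
ΔP ≈ 110.89 × (-0.139315) = -15.44864035.

-C$15.45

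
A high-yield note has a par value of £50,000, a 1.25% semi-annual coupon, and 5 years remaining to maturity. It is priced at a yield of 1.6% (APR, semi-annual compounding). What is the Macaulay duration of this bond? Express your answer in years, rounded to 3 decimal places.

4.861 years

Periodic yield y = 0.008. Discount each cash flow and weight by its period:
  t   CF        PV=CF/(1+0.008)^t    t·PV
  1       312.50       310.0198       310.0198
  2       312.50       307.5594       615.1187
  3       312.50       305.1184       915.3553
  4       312.50       302.6968     1,210.7874
  5       312.50       300.2945     1,501.4724
  6       312.50       297.9112     1,787.4672
  7       312.50       295.5468     2,068.8278
  8       312.50       293.2012     2,345.6097
  9       312.50       290.8742     2,617.8680
  10   50,312.50    46,459.0769   464,590.7691
  Σ                 49,162.2993   477,963.2954
Price P = Σ PV = 49,162.2993.
Macaulay duration = Σ(t·PV) / P = 477,963.2954 / 49,162.2993 = 9.72215 half-year periods.
In years: 9.72215 / 2 = 4.86108 years.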